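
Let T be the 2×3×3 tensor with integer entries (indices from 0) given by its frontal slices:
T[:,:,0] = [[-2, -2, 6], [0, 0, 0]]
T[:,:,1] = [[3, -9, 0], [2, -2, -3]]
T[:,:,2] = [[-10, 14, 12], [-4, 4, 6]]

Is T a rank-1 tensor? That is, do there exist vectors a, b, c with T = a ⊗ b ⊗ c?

The mode-1 unfolding of T (rows indexed by i, columns by (j,k) = (0,0), (0,1), (0,2), (1,0), (1,1), (1,2), (2,0), (2,1), (2,2)) is [[-2, 3, -10, -2, -9, 14, 6, 0, 12], [0, 2, -4, 0, -2, 4, 0, -3, 6]].
There the 2×2 minor on rows i ∈ {0, 1}, columns (j,k) ∈ {(0,0), (0,1)} is det [[-2, 3], [0, 2]] = -4 ≠ 0, so this unfolding has rank ≥ 2; CP rank is at least every unfolding rank, so rank(T) ≥ 2.
In particular rank(T) ≥ 2 > 1, so T is not rank-1.

No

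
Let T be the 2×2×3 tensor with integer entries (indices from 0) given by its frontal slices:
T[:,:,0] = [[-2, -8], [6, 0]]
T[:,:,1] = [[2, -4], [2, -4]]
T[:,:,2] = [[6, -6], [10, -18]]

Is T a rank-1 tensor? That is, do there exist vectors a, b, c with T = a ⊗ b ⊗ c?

The mode-3 unfolding of T (rows indexed by k, columns by (i,j) = (0,0), (0,1), (1,0), (1,1)) is [[-2, -8, 6, 0], [2, -4, 2, -4], [6, -6, 10, -18]].
There the 3×3 minor on rows k ∈ {0, 1, 2}, columns (i,j) ∈ {(0,0), (0,1), (1,0)} is det [[-2, -8, 6], [2, -4, 2], [6, -6, 10]] = 192 ≠ 0, so this unfolding has rank ≥ 3; CP rank is at least every unfolding rank, so rank(T) ≥ 3.
In particular rank(T) ≥ 3 > 1, so T is not rank-1.

No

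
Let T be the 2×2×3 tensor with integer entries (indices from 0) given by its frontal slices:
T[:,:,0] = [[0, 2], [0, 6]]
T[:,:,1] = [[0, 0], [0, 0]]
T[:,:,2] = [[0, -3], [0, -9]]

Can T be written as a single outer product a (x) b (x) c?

If T = a (x) b (x) c then every fibre of T is a multiple of the corresponding factor, so read the factors off the fibres through the nonzero entry T[0,1,0] = 2.
The mode-1 fibre T[:,1,0] = [2, 6] gives a = [1, 3] (primitive direction); the mode-2 fibre T[0,:,0] = [0, 2] gives b = [0, 1]; then c[k] = T[0,1,k] / (a[0]·b[1]) = [2, 0, -3] / 1 = [2, 0, -3].
Expanding [1, 3] (x) [0, 1] (x) [2, 0, -3] reproduces all 12 entries of T, so T = [1, 3] (x) [0, 1] (x) [2, 0, -3] and rank(T) ≤ 1.
Equivalently every frontal slice T[:,:,k] is c[k] times the rank-1 matrix [1, 3] (x) [0, 1]. So T has rank 1 (it is nonzero).

Yes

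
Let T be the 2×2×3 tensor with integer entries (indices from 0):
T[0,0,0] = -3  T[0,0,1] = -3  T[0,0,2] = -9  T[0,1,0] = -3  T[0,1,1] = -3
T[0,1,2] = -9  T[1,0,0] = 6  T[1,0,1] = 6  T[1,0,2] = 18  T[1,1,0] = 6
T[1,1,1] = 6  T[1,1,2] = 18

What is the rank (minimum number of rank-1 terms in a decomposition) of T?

Lower bound: T ≠ 0 (e.g. T[0,0,0] = -3), so rank(T) ≥ 1.
Upper bound: if T = a ⊗ b ⊗ c then every fibre of T is a multiple of the corresponding factor, so read the factors off the fibres through the nonzero entry T[0,0,0] = -3.
The mode-1 fibre T[:,0,0] = [-3, 6] gives a = (1, -2) (primitive direction); the mode-2 fibre T[0,:,0] = [-3, -3] gives b = (1, 1); then c[k] = T[0,0,k] / (a[0]·b[0]) = [-3, -3, -9] / 1 = (-3, -3, -9).
Expanding (1, -2) ⊗ (1, 1) ⊗ (-3, -3, -9) reproduces all 12 entries of T, so T = (1, -2) ⊗ (1, 1) ⊗ (-3, -3, -9) and rank(T) ≤ 1.
These bounds meet, so rank(T) = 1.

1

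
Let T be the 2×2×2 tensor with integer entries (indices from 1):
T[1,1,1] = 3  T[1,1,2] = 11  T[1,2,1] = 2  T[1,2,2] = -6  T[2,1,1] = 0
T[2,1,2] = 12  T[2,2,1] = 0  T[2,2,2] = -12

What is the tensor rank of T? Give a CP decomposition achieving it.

rank(T) = 2

Lower bound: the mode-3 unfolding of T (rows indexed by k, columns by (i,j) = (1,1), (1,2), (2,1), (2,2)) is [[3, 2, 0, 0], [11, -6, 12, -12]].
There the 2×2 minor on rows k ∈ {1, 2}, columns (i,j) ∈ {(1,1), (1,2)} is det [[3, 2], [11, -6]] = -40 ≠ 0, so this unfolding has rank ≥ 2; CP rank is at least every unfolding rank, so rank(T) ≥ 2. (This is only a lower bound: in general the CP rank may exceed every unfolding rank, so we still need to exhibit 2 rank-1 terms summing to T.)
Upper bound — finding two terms. Write S_k = T[:,:,k] for the frontal slices: S₁ = [[3, 2], [0, 0]], S₂ = [[11, -6], [12, -12]].
If T = a₁ ∘ b₁ ∘ c₁ + a₂ ∘ b₂ ∘ c₂ then each S_k = c₁[k]·a₁b₁ᵀ + c₂[k]·a₂b₂ᵀ. S₁ and S₂ are linearly independent, so a₁b₁ᵀ and a₂b₂ᵀ must span the same plane of matrices: they are the rank-1 matrices of the form x·S₁ + y·S₂.
det(x·S₁ + y·S₂) is −60·xy − 60·y² = (-60)·(y)(x + y), vanishing at (x:y) = (1:0) and (1:-1).
M₁ = S₁ = [[3, 2], [0, 0]] = [1, 0][3, 2]ᵀ and M₂ = S₁ − S₂ = [[-8, 8], [-12, 12]] = (-4)·[2, 3][1, -1]ᵀ, so take a₁ = [1, 0], b₁ = [3, 2], a₂ = [2, 3], b₂ = [1, -1].
Each slice is an integer combination of E₁ = a₁b₁ᵀ and E₂ = a₂b₂ᵀ: S₁ = E₁, S₂ = E₁ + 4·E₂; reading off coefficients, c₁ = [1, 1] and c₂ = [0, 4].
Hence T = [1, 0] ∘ [3, 2] ∘ [1, 1] + [2, 3] ∘ [1, -1] ∘ [0, 4], so rank(T) ≤ 2.
These bounds meet, so rank(T) = 2.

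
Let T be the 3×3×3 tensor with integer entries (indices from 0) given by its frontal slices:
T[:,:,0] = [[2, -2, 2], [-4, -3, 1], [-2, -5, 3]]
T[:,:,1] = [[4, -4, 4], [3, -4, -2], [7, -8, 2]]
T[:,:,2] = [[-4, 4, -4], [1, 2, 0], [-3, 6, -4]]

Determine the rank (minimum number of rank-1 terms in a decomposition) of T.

3

Lower bound: the mode-2 unfolding of T (rows indexed by j, columns by (i,k) = (0,0), (0,1), (0,2), (1,0), (1,1), (1,2), (2,0), (2,1), (2,2)) is [[2, 4, -4, -4, 3, 1, -2, 7, -3], [-2, -4, 4, -3, -4, 2, -5, -8, 6], [2, 4, -4, 1, -2, 0, 3, 2, -4]].
There the 3×3 minor on rows j ∈ {0, 1, 2}, columns (i,k) ∈ {(0,0), (1,0), (1,1)} is det [[2, -4, 3], [-2, -3, -4], [2, 1, -2]] = 80 ≠ 0, so this unfolding has rank ≥ 3; CP rank is at least every unfolding rank, so rank(T) ≥ 3. (Unfolding ranks only ever bound the CP rank from below — rank(T) can be strictly larger than all of them — so the matching upper bound has to come from an explicit 3-term decomposition.)
Upper bound: T is a sum of 3 rank-1 terms, T = (0, 1, 1) ⊗ (1, 2, 0) ⊗ (-2, -1, 1) + (0, 1, 1) ⊗ (2, -1, -1) ⊗ (-1, 2, 0) + (1, 0, 1) ⊗ (1, -1, 1) ⊗ (2, 4, -4) (written with every a and b primitive with positive leading entry and the scale carried by c; CP decompositions are not unique, and this one is verified by expanding entrywise), so rank(T) ≤ 3.
These bounds meet, so rank(T) = 3.
Check entry T[1,0,0] = -4: (1)·(1)·(-2) + (1)·(2)·(-1) + (0)·(1)·(2) = -4.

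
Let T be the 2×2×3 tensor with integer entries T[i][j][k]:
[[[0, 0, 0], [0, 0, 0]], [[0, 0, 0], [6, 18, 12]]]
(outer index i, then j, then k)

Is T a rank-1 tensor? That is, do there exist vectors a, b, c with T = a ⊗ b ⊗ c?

The mode-1 fibre T[:,1,0] = [0, 6] gives a = [0, 1] (primitive direction); the mode-2 fibre T[1,:,0] = [0, 6] gives b = [0, 1]; then c[k] = T[1,1,k] / (a[1]·b[1]) = [6, 18, 12] / 1 = [6, 18, 12].
Expanding [0, 1] ⊗ [0, 1] ⊗ [6, 18, 12] reproduces all 12 entries of T, so T = [0, 1] ⊗ [0, 1] ⊗ [6, 18, 12] and rank(T) ≤ 1.
Equivalently every frontal slice T[:,:,k] is c[k] times the rank-1 matrix [0, 1] ⊗ [0, 1]. So T has rank 1 (it is nonzero).

Yes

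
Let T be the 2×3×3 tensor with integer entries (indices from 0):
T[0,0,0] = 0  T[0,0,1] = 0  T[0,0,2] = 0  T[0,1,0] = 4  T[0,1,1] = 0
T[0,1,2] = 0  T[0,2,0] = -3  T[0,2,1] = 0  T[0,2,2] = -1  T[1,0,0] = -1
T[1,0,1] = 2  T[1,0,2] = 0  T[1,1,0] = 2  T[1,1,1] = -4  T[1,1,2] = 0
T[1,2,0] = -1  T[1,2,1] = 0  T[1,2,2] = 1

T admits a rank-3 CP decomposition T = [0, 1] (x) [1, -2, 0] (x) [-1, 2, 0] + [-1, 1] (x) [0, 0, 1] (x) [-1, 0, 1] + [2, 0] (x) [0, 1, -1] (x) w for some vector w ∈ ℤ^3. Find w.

Subtract the known terms from T to get the rank-1 residual R = [2, 0] (x) [0, 1, -1] (x) w, so R[i,j,k] = a[i]·b[j]·w[k]. Pick indices with nonzero a[0]·b[1] = (2)·(1) = 2. Only the fibre through (0,1,·) is needed: R[0,1,:] = T[0,1,:] − Σₗ aₗ[0]bₗ[1]cₗ = [4, 0, 0] − (0)·(-2)·[-1, 2, 0] − (-1)·(0)·[-1, 0, 1] = [4, 0, 0]. Then w[k] = R[0,1,k] / 2 for each k, giving w = [4, 0, 0] / 2 = [2, 0, 0].

w = [2, 0, 0]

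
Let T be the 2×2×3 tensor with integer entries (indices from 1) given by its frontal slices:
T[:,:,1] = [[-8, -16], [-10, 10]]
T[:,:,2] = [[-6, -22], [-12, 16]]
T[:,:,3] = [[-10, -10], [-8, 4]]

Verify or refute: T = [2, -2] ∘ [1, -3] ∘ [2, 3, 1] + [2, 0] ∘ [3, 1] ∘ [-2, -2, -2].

Reconstruct entry (2,1,1) from the claimed factors: Σₗ aₗ[2]bₗ[1]cₗ[1] = (-2)·(1)·(2) + (0)·(3)·(-2) = -4, but T[2,1,1] = -10. The claim is false.

No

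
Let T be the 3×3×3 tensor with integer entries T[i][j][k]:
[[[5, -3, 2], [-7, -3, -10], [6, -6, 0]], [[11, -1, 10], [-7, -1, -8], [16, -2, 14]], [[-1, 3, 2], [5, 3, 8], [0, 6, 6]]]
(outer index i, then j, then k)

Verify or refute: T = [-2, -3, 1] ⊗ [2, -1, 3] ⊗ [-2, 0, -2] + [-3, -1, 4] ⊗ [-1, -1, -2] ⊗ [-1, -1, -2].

No

Reconstruct entry (2,0,0) from the claimed factors: Σₗ aₗ[2]bₗ[0]cₗ[0] = (1)·(2)·(-2) + (4)·(-1)·(-1) = 0, but T[2,0,0] = -1. The claim is false.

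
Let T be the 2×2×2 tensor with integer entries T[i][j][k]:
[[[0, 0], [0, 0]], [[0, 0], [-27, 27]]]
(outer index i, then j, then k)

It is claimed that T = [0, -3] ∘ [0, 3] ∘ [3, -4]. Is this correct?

No

Reconstruct entry (1,1,1) from the claimed factors: Σₗ aₗ[1]bₗ[1]cₗ[1] = (-3)·(3)·(-4) = 36, but T[1,1,1] = 27. The claim is false.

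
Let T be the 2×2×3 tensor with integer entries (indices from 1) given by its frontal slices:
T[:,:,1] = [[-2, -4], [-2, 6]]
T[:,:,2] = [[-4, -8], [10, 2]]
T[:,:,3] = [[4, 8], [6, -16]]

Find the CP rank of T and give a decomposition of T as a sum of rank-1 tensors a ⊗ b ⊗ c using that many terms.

Lower bound: the mode-3 unfolding of T (rows indexed by k, columns by (i,j) = (1,1), (1,2), (2,1), (2,2)) is [[-2, -4, -2, 6], [-4, -8, 10, 2], [4, 8, 6, -16]].
There the 3×3 minor on rows k ∈ {1, 2, 3}, columns (i,j) ∈ {(1,1), (2,1), (2,2)} is det [[-2, -2, 6], [-4, 10, 2], [4, 6, -16]] = 72 ≠ 0, so this unfolding has rank ≥ 3; CP rank is at least every unfolding rank, so rank(T) ≥ 3. (Unfolding ranks only ever bound the CP rank from below — rank(T) can be strictly larger than all of them — so the matching upper bound has to come from an explicit 3-term decomposition.)
Upper bound: T is a sum of 3 rank-1 terms, T = [0, 1] ⊗ [1, -2] ⊗ [0, 2, 2] + [0, 1] ⊗ [2, -1] ⊗ [-2, 2, 4] + [1, -1] ⊗ [1, 2] ⊗ [-2, -4, 4] (written with every a and b primitive with positive leading entry and the scale carried by c; CP decompositions are not unique, and this one is verified by expanding entrywise), so rank(T) ≤ 3.
These bounds meet, so rank(T) = 3.
Check entry T[2,1,1] = -2: (1)·(1)·(0) + (1)·(2)·(-2) + (-1)·(1)·(-2) = -2.

rank(T) = 3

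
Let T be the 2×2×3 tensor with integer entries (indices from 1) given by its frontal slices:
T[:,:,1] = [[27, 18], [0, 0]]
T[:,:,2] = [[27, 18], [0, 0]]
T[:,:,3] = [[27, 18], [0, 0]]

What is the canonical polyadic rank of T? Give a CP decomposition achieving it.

rank(T) = 1

Lower bound: T ≠ 0 (e.g. T[1,1,1] = 27), so rank(T) ≥ 1.
Upper bound: if T = a ⊗ b ⊗ c then every fibre of T is a multiple of the corresponding factor, so read the factors off the fibres through the nonzero entry T[1,1,1] = 27.
The mode-1 fibre T[:,1,1] = [27, 0] gives a = (1, 0) (primitive direction); the mode-2 fibre T[1,:,1] = [27, 18] gives b = (3, 2); then c[k] = T[1,1,k] / (a[1]·b[1]) = [27, 27, 27] / 3 = (9, 9, 9).
Expanding (1, 0) ⊗ (3, 2) ⊗ (9, 9, 9) reproduces all 12 entries of T, so T = (1, 0) ⊗ (3, 2) ⊗ (9, 9, 9) and rank(T) ≤ 1.
These bounds meet, so rank(T) = 1.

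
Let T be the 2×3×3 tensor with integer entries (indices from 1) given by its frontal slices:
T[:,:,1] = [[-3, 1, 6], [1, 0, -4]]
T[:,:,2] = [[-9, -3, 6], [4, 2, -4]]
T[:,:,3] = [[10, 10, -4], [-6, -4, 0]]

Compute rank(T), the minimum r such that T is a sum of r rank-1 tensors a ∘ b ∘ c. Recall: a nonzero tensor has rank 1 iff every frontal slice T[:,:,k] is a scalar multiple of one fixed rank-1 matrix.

Lower bound: in the mode-3 unfolding of T (rows indexed by k, columns by (i,j)) the 3×3 minor on rows k ∈ {1, 2, 3}, columns (i,j) ∈ {(1,1), (1,2), (1,3)} is det [[-3, 1, 6], [-9, -3, 6], [10, 10, -4]] = -192 ≠ 0, so that unfolding has rank ≥ 3 and hence rank(T) ≥ 3 (CP rank is at least every unfolding rank, though it can be larger).
Upper bound: T is a sum of 3 rank-1 terms, T = [1, 0] ∘ [1, -1, 2] ∘ [-1, -1, -2] + [2, -1] ∘ [1, 1, 2] ∘ [1, 0, 2] + [2, -1] ∘ [2, 1, -2] ∘ [-1, -2, 2] (one valid choice — decompositions are not unique — normalised so each a, b is primitive with positive first nonzero entry; check it by expanding all entries), so rank(T) ≤ 3.
These bounds meet, so rank(T) = 3.

3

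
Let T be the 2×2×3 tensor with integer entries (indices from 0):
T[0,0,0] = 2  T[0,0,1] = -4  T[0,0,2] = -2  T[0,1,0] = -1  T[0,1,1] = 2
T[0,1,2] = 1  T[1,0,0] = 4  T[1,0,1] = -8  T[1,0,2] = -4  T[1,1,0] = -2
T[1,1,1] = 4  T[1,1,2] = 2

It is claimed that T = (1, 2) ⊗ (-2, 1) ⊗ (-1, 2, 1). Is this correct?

Yes

Reconstruct entrywise from the claimed factors. For example, T[1,1,0] = -2 and Σₗ aₗ[1]bₗ[1]cₗ[0] = (2)·(1)·(-1) = -2; checking all 12 entries, every one matches. The claim holds.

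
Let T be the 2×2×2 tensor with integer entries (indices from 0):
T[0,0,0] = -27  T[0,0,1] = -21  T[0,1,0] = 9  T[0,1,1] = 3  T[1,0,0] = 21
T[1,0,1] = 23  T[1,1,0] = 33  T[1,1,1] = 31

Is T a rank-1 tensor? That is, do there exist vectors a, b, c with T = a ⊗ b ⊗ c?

No

The mode-1 unfolding of T (rows indexed by i, columns by (j,k) = (0,0), (0,1), (1,0), (1,1)) is [[-27, -21, 9, 3], [21, 23, 33, 31]].
There the 2×2 minor on rows i ∈ {0, 1}, columns (j,k) ∈ {(0,0), (0,1)} is det [[-27, -21], [21, 23]] = -180 ≠ 0, so this unfolding has rank ≥ 2; CP rank is at least every unfolding rank, so rank(T) ≥ 2.
In particular rank(T) ≥ 2 > 1, so T is not rank-1.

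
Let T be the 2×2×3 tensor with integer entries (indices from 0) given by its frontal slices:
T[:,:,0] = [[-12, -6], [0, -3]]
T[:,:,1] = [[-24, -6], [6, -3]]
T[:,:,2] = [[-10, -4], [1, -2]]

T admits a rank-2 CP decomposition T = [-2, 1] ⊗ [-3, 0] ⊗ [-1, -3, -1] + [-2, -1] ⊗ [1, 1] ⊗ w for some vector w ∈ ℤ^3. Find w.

Subtract the known terms from T to get the rank-1 residual R = [-2, -1] ⊗ [1, 1] ⊗ w, so R[i,j,k] = a[i]·b[j]·w[k]. Pick indices with nonzero a[0]·b[0] = (-2)·(1) = -2. Only the fibre through (0,0,·) is needed: R[0,0,:] = T[0,0,:] − Σₗ aₗ[0]bₗ[0]cₗ = [-12, -24, -10] − (-2)·(-3)·[-1, -3, -1] = [-6, -6, -4]. Then w[k] = R[0,0,k] / -2 for each k, giving w = [-6, -6, -4] / -2 = [3, 3, 2].

w = [3, 3, 2]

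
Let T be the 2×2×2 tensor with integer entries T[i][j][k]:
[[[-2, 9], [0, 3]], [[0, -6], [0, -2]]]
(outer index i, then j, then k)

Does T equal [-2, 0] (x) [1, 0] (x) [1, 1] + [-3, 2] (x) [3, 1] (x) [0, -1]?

No

Reconstruct entry (0,0,1) from the claimed factors: Σₗ aₗ[0]bₗ[0]cₗ[1] = (-2)·(1)·(1) + (-3)·(3)·(-1) = 7, but T[0,0,1] = 9. The claim is false.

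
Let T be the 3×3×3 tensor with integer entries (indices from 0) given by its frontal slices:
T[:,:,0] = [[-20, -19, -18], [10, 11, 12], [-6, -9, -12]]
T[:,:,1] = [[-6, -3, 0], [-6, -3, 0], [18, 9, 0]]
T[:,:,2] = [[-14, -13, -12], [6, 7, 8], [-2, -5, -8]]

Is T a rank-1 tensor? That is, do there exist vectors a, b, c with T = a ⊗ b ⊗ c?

The mode-2 unfolding of T (rows indexed by j, columns by (i,k) = (0,0), (0,1), (0,2), (1,0), (1,1), (1,2), (2,0), (2,1), (2,2)) is [[-20, -6, -14, 10, -6, 6, -6, 18, -2], [-19, -3, -13, 11, -3, 7, -9, 9, -5], [-18, 0, -12, 12, 0, 8, -12, 0, -8]].
There the 2×2 minor on rows j ∈ {0, 1}, columns (i,k) ∈ {(0,0), (0,1)} is det [[-20, -6], [-19, -3]] = -54 ≠ 0, so this unfolding has rank ≥ 2; CP rank is at least every unfolding rank, so rank(T) ≥ 2.
In particular rank(T) ≥ 2 > 1, so T is not rank-1.

No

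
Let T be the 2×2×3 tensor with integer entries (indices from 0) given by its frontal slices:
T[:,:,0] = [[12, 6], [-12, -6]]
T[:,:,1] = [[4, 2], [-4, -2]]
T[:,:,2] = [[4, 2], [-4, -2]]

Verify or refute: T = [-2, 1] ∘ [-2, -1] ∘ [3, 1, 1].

No

Reconstruct entry (1,0,0) from the claimed factors: Σₗ aₗ[1]bₗ[0]cₗ[0] = (1)·(-2)·(3) = -6, but T[1,0,0] = -12. The claim is false.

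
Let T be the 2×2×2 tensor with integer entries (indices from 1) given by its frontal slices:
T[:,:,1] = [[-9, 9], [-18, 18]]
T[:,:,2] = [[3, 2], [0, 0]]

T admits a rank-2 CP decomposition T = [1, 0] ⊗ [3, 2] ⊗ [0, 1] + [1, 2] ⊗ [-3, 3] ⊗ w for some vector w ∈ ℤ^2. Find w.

w = [3, 0]

Subtract the known terms from T to get the rank-1 residual R = [1, 2] ⊗ [-3, 3] ⊗ w, so R[i,j,k] = a[i]·b[j]·w[k]. Pick indices with nonzero a[1]·b[1] = (1)·(-3) = -3. Only the fibre through (1,1,·) is needed: R[1,1,:] = T[1,1,:] − Σₗ aₗ[1]bₗ[1]cₗ = [-9, 3] − (1)·(3)·[0, 1] = [-9, 0]. Then w[k] = R[1,1,k] / -3 for each k, giving w = [-9, 0] / -3 = [3, 0].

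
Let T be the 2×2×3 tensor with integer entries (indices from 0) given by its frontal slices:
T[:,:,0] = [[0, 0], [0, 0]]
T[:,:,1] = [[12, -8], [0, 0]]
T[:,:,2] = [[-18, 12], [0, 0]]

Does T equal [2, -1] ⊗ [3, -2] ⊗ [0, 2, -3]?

No

Reconstruct entry (1,0,1) from the claimed factors: Σₗ aₗ[1]bₗ[0]cₗ[1] = (-1)·(3)·(2) = -6, but T[1,0,1] = 0. The claim is false.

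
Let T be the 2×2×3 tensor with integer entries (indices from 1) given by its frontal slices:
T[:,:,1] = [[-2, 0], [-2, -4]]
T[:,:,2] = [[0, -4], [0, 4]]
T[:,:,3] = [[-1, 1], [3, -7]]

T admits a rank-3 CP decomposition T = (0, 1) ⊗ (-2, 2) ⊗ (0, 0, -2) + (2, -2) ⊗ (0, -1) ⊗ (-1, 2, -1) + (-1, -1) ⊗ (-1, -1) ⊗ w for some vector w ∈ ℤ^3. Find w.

w = (-2, 0, -1)

Subtract the known terms from T to get the rank-1 residual R = (-1, -1) ⊗ (-1, -1) ⊗ w, so R[i,j,k] = a[i]·b[j]·w[k]. Pick indices with nonzero a[1]·b[1] = (-1)·(-1) = 1. Only the fibre through (1,1,·) is needed: R[1,1,:] = T[1,1,:] − Σₗ aₗ[1]bₗ[1]cₗ = [-2, 0, -1] − (0)·(-2)·(0, 0, -2) − (2)·(0)·(-1, 2, -1) = [-2, 0, -1]. Then w[k] = R[1,1,k] / 1 for each k, giving w = [-2, 0, -1] / 1 = (-2, 0, -1).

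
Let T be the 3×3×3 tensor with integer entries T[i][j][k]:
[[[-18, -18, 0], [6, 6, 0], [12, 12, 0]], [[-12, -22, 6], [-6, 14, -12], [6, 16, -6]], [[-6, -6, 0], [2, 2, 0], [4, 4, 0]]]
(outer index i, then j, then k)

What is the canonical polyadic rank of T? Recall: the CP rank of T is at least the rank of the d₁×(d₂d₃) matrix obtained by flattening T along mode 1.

Lower bound: the mode-3 unfolding of T (rows indexed by k, columns by (i,j) = (0,0), (0,1), (0,2), (1,0), (1,1), (1,2), (2,0), (2,1), (2,2)) is [[-18, 6, 12, -12, -6, 6, -6, 2, 4], [-18, 6, 12, -22, 14, 16, -6, 2, 4], [0, 0, 0, 6, -12, -6, 0, 0, 0]].
There the 2×2 minor on rows k ∈ {0, 1}, columns (i,j) ∈ {(0,0), (1,0)} is det [[-18, -12], [-18, -22]] = 180 ≠ 0, so this unfolding has rank ≥ 2; CP rank is at least every unfolding rank, so rank(T) ≥ 2. (This is only a lower bound: in general the CP rank may exceed every unfolding rank, so we still need to exhibit 2 rank-1 terms summing to T.)
Upper bound — finding two terms. Write S_k = T[:,:,k] for the frontal slices: S₀ = [[-18, 6, 12], [-12, -6, 6], [-6, 2, 4]], S₁ = [[-18, 6, 12], [-22, 14, 16], [-6, 2, 4]], S₂ = [[0, 0, 0], [6, -12, -6], [0, 0, 0]].
If T = a₁ ⊗ b₁ ⊗ c₁ + a₂ ⊗ b₂ ⊗ c₂ then each S_k = c₁[k]·a₁b₁ᵀ + c₂[k]·a₂b₂ᵀ. S₀ and S₁ are linearly independent, so a₁b₁ᵀ and a₂b₂ᵀ must span the same plane of matrices: they are the rank-1 matrices of the form x·S₀ + y·S₁.
The 2×2 minor of x·S₀ + y·S₁ on rows {0,1}, columns {0,1} is 180·x² + 60·xy − 120·y² = 60·(3·x − 2·y)(x + y), vanishing at (x:y) = (2:3) and (1:-1).
M₁ = 2·S₀ + 3·S₁ = [[-90, 30, 60], [-90, 30, 60], [-30, 10, 20]] = (-10)·[3, 3, 1][3, -1, -2]ᵀ and M₂ = S₀ − S₁ = [[0, 0, 0], [10, -20, -10], [0, 0, 0]] = 10·[0, 1, 0][1, -2, -1]ᵀ, so take a₁ = [3, 3, 1], b₁ = [3, -1, -2], a₂ = [0, 1, 0], b₂ = [1, -2, -1].
Each slice is an integer combination of E₁ = a₁b₁ᵀ and E₂ = a₂b₂ᵀ: S₀ = −2·E₁ + 6·E₂, S₁ = −2·E₁ − 4·E₂, S₂ = 6·E₂; reading off coefficients, c₁ = [-2, -2, 0] and c₂ = [6, -4, 6].
Hence T = [3, 3, 1] ⊗ [3, -1, -2] ⊗ [-2, -2, 0] + [0, 1, 0] ⊗ [1, -2, -1] ⊗ [6, -4, 6], so rank(T) ≤ 2.
These bounds meet, so rank(T) = 2.
Check entry T[0,0,2] = 0: (3)·(3)·(0) + (0)·(1)·(6) = 0.

2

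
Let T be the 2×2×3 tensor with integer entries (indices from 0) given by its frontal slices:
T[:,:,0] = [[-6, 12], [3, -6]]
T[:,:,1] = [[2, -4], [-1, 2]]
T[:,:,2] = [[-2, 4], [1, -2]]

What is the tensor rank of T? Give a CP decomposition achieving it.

Lower bound: T ≠ 0 (e.g. T[0,0,0] = -6), so rank(T) ≥ 1.
Upper bound: the mode-1 fibre T[:,0,0] = [-6, 3] gives a = [2, -1] (primitive direction); the mode-2 fibre T[0,:,0] = [-6, 12] gives b = [1, -2]; then c[k] = T[0,0,k] / (a[0]·b[0]) = [-6, 2, -2] / 2 = [-3, 1, -1].
Expanding [2, -1] ⊗ [1, -2] ⊗ [-3, 1, -1] reproduces all 12 entries of T, so T = [2, -1] ⊗ [1, -2] ⊗ [-3, 1, -1] and rank(T) ≤ 1.
These bounds meet, so rank(T) = 1.

rank(T) = 1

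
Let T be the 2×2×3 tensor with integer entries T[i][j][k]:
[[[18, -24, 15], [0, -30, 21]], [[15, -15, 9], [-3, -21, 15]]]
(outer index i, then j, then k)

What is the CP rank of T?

Lower bound: the mode-2 unfolding of T (rows indexed by j, columns by (i,k) = (0,0), (0,1), (0,2), (1,0), (1,1), (1,2)) is [[18, -24, 15, 15, -15, 9], [0, -30, 21, -3, -21, 15]].
There the 2×2 minor on rows j ∈ {0, 1}, columns (i,k) ∈ {(0,0), (0,1)} is det [[18, -24], [0, -30]] = -540 ≠ 0, so this unfolding has rank ≥ 2; CP rank is at least every unfolding rank, so rank(T) ≥ 2. (Unfolding ranks only ever bound the CP rank from below — rank(T) can be strictly larger than all of them — so the matching upper bound has to come from an explicit 2-term decomposition.)
Upper bound — finding two terms. Write S_k = T[:,:,k] for the frontal slices: S₀ = [[18, 0], [15, -3]], S₁ = [[-24, -30], [-15, -21]], S₂ = [[15, 21], [9, 15]].
If T = a₁ ∘ b₁ ∘ c₁ + a₂ ∘ b₂ ∘ c₂ then each S_k = c₁[k]·a₁b₁ᵀ + c₂[k]·a₂b₂ᵀ. S₀ and S₁ are linearly independent, so a₁b₁ᵀ and a₂b₂ᵀ must span the same plane of matrices: they are the rank-1 matrices of the form x·S₀ + y·S₁.
det(x·S₀ + y·S₁) is −54·x² + 144·xy + 54·y² = (-18)·(x − 3·y)(3·x + y), vanishing at (x:y) = (3:1) and (1:-3).
M₁ = 3·S₀ + S₁ = [[30, -30], [30, -30]] = 30·[1, 1][1, -1]ᵀ and M₂ = S₀ − 3·S₁ = [[90, 90], [60, 60]] = 30·[3, 2][1, 1]ᵀ, so take a₁ = [1, 1], b₁ = [1, -1], a₂ = [3, 2], b₂ = [1, 1].
Each slice is an integer combination of E₁ = a₁b₁ᵀ and E₂ = a₂b₂ᵀ: S₀ = 9·E₁ + 3·E₂, S₁ = 3·E₁ − 9·E₂, S₂ = −3·E₁ + 6·E₂; reading off coefficients, c₁ = [9, 3, -3] and c₂ = [3, -9, 6].
Hence T = [1, 1] ∘ [1, -1] ∘ [9, 3, -3] + [3, 2] ∘ [1, 1] ∘ [3, -9, 6], so rank(T) ≤ 2.
These bounds meet, so rank(T) = 2.

2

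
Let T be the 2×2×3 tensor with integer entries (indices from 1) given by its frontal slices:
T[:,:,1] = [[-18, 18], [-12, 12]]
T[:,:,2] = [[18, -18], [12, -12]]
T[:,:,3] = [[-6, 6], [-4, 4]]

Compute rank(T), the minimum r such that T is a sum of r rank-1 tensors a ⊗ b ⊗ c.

Lower bound: T ≠ 0 (e.g. T[1,1,1] = -18), so rank(T) ≥ 1.
Upper bound: if T = a ⊗ b ⊗ c then every fibre of T is a multiple of the corresponding factor, so read the factors off the fibres through the nonzero entry T[1,1,1] = -18.
The mode-1 fibre T[:,1,1] = [-18, -12] gives a = [3, 2] (primitive direction); the mode-2 fibre T[1,:,1] = [-18, 18] gives b = [1, -1]; then c[k] = T[1,1,k] / (a[1]·b[1]) = [-18, 18, -6] / 3 = [-6, 6, -2].
Expanding [3, 2] ⊗ [1, -1] ⊗ [-6, 6, -2] reproduces all 12 entries of T, so T = [3, 2] ⊗ [1, -1] ⊗ [-6, 6, -2] and rank(T) ≤ 1.
These bounds meet, so rank(T) = 1.
Check entry T[1,1,2] = 18: (3)·(1)·(6) = 18.

1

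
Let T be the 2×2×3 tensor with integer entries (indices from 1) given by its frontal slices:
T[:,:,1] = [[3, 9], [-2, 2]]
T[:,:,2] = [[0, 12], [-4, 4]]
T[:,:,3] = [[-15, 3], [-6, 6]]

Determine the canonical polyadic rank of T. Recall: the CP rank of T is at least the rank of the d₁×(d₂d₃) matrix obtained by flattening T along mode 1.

2

Lower bound: the mode-3 unfolding of T (rows indexed by k, columns by (i,j) = (1,1), (1,2), (2,1), (2,2)) is [[3, 9, -2, 2], [0, 12, -4, 4], [-15, 3, -6, 6]].
There the 2×2 minor on rows k ∈ {1, 2}, columns (i,j) ∈ {(1,1), (1,2)} is det [[3, 9], [0, 12]] = 36 ≠ 0, so this unfolding has rank ≥ 2; CP rank is at least every unfolding rank, so rank(T) ≥ 2. (This is only a lower bound: in general the CP rank may exceed every unfolding rank, so we still need to exhibit 2 rank-1 terms summing to T.)
Upper bound — finding two terms. Write S_k = T[:,:,k] for the frontal slices: S₁ = [[3, 9], [-2, 2]], S₂ = [[0, 12], [-4, 4]], S₃ = [[-15, 3], [-6, 6]].
If T = a₁ ⊗ b₁ ⊗ c₁ + a₂ ⊗ b₂ ⊗ c₂ then each S_k = c₁[k]·a₁b₁ᵀ + c₂[k]·a₂b₂ᵀ. S₁ and S₂ are linearly independent, so a₁b₁ᵀ and a₂b₂ᵀ must span the same plane of matrices: they are the rank-1 matrices of the form x·S₁ + y·S₂.
det(x·S₁ + y·S₂) is 24·x² + 72·xy + 48·y² = 24·(x + 2·y)(x + y), vanishing at (x:y) = (2:-1) and (1:-1).
M₁ = 2·S₁ − S₂ = [[6, 6], [0, 0]] = 6·[1, 0][1, 1]ᵀ and M₂ = S₁ − S₂ = [[3, -3], [2, -2]] = [3, 2][1, -1]ᵀ, so take a₁ = [1, 0], b₁ = [1, 1], a₂ = [3, 2], b₂ = [1, -1].
Each slice is an integer combination of E₁ = a₁b₁ᵀ and E₂ = a₂b₂ᵀ: S₁ = 6·E₁ − E₂, S₂ = 6·E₁ − 2·E₂, S₃ = −6·E₁ − 3·E₂; reading off coefficients, c₁ = [6, 6, -6] and c₂ = [-1, -2, -3].
Hence T = [1, 0] ⊗ [1, 1] ⊗ [6, 6, -6] + [3, 2] ⊗ [1, -1] ⊗ [-1, -2, -3], so rank(T) ≤ 2.
These bounds meet, so rank(T) = 2.
Check entry T[1,2,3] = 3: (1)·(1)·(-6) + (3)·(-1)·(-3) = 3.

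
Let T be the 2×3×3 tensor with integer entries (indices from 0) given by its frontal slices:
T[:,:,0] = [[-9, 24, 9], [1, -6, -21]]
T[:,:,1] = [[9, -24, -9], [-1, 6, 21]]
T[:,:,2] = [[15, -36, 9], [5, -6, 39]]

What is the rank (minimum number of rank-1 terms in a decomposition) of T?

2

Lower bound: the mode-1 unfolding of T (rows indexed by i, columns by (j,k) = (0,0), (0,1), (0,2), (1,0), (1,1), (1,2), (2,0), (2,1), (2,2)) is [[-9, 9, 15, 24, -24, -36, 9, -9, 9], [1, -1, 5, -6, 6, -6, -21, 21, 39]].
There the 2×2 minor on rows i ∈ {0, 1}, columns (j,k) ∈ {(0,0), (0,2)} is det [[-9, 15], [1, 5]] = -60 ≠ 0, so this unfolding has rank ≥ 2; CP rank is at least every unfolding rank, so rank(T) ≥ 2. (Flattening ranks never certify an upper bound on CP rank; for that we must actually write T with 2 rank-1 terms.)
Upper bound — finding two terms. Write S_k = T[:,:,k] for the frontal slices: S₀ = [[-9, 24, 9], [1, -6, -21]], S₁ = [[9, -24, -9], [-1, 6, 21]], S₂ = [[15, -36, 9], [5, -6, 39]].
If T = a₁ ⊗ b₁ ⊗ c₁ + a₂ ⊗ b₂ ⊗ c₂ then each S_k = c₁[k]·a₁b₁ᵀ + c₂[k]·a₂b₂ᵀ. S₀ and S₂ are linearly independent, so a₁b₁ᵀ and a₂b₂ᵀ must span the same plane of matrices: they are the rank-1 matrices of the form x·S₀ + y·S₂.
The 2×2 minor of x·S₀ + y·S₂ on rows {0,1}, columns {0,1} is 30·x² − 120·xy + 90·y² = 30·(x − 3·y)(x − y), vanishing at (x:y) = (3:1) and (1:1).
M₁ = 3·S₀ + S₂ = [[-12, 36, 36], [8, -24, -24]] = (-4)·[3, -2][1, -3, -3]ᵀ and M₂ = S₀ + S₂ = [[6, -12, 18], [6, -12, 18]] = 6·[1, 1][1, -2, 3]ᵀ, so take a₁ = [3, -2], b₁ = [1, -3, -3], a₂ = [1, 1], b₂ = [1, -2, 3].
Each slice is an integer combination of E₁ = a₁b₁ᵀ and E₂ = a₂b₂ᵀ: S₀ = −2·E₁ − 3·E₂, S₁ = 2·E₁ + 3·E₂, S₂ = 2·E₁ + 9·E₂; reading off coefficients, c₁ = [-2, 2, 2] and c₂ = [-3, 3, 9].
Hence T = [3, -2] ⊗ [1, -3, -3] ⊗ [-2, 2, 2] + [1, 1] ⊗ [1, -2, 3] ⊗ [-3, 3, 9], so rank(T) ≤ 2.
These bounds meet, so rank(T) = 2.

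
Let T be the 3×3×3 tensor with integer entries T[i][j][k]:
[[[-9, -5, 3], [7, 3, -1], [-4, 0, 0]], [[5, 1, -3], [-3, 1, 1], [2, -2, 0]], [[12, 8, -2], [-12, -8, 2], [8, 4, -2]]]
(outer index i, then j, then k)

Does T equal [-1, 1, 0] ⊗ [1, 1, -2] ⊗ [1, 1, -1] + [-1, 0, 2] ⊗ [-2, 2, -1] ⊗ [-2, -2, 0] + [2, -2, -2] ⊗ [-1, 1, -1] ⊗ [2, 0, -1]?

Yes

Reconstruct entrywise from the claimed factors. For example, T[2,2,2] = -2 and Σₗ aₗ[2]bₗ[2]cₗ[2] = (0)·(-2)·(-1) + (2)·(-1)·(0) + (-2)·(-1)·(-1) = -2; checking all 27 entries, every one matches. The claim holds.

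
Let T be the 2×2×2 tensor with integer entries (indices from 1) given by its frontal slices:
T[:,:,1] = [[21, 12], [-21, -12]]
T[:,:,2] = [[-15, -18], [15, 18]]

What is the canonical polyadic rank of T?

Lower bound: the mode-3 unfolding of T (rows indexed by k, columns by (i,j) = (1,1), (1,2), (2,1), (2,2)) is [[21, 12, -21, -12], [-15, -18, 15, 18]].
There the 2×2 minor on rows k ∈ {1, 2}, columns (i,j) ∈ {(1,1), (1,2)} is det [[21, 12], [-15, -18]] = -198 ≠ 0, so this unfolding has rank ≥ 2; CP rank is at least every unfolding rank, so rank(T) ≥ 2. (Unfolding ranks only ever bound the CP rank from below — rank(T) can be strictly larger than all of them — so the matching upper bound has to come from an explicit 2-term decomposition.)
Upper bound — finding two terms. Every mode-1 slice of T is a multiple of one matrix: T[i,:,:] = a[i]·M with a = [1, -1] and M = [[21, -15], [12, -18]] (rows indexed by j, columns by k). So it suffices to write M as a sum of two rank-1 matrices.
Splitting M by its rows (j = 1, 2), M = [1, 0][21, -15]ᵀ + [0, 1][12, -18]ᵀ.
Hence T = [1, -1] ⊗ [1, 0] ⊗ [21, -15] + [1, -1] ⊗ [0, 1] ⊗ [12, -18], so rank(T) ≤ 2.
These bounds meet, so rank(T) = 2.

2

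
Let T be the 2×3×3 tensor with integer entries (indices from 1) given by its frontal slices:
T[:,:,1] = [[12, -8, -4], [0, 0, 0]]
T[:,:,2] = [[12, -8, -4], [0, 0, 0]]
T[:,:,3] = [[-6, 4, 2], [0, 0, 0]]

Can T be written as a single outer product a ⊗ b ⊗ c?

If T = a ⊗ b ⊗ c then every fibre of T is a multiple of the corresponding factor, so read the factors off the fibres through the nonzero entry T[1,1,1] = 12.
The mode-1 fibre T[:,1,1] = [12, 0] gives a = (1, 0) (primitive direction); the mode-2 fibre T[1,:,1] = [12, -8, -4] gives b = (3, -2, -1); then c[k] = T[1,1,k] / (a[1]·b[1]) = [12, 12, -6] / 3 = (4, 4, -2).
Expanding (1, 0) ⊗ (3, -2, -1) ⊗ (4, 4, -2) reproduces all 18 entries of T, so T = (1, 0) ⊗ (3, -2, -1) ⊗ (4, 4, -2) and rank(T) ≤ 1.
Equivalently every frontal slice T[:,:,k] is c[k] times the rank-1 matrix (1, 0) ⊗ (3, -2, -1). So T has rank 1 (it is nonzero).

Yes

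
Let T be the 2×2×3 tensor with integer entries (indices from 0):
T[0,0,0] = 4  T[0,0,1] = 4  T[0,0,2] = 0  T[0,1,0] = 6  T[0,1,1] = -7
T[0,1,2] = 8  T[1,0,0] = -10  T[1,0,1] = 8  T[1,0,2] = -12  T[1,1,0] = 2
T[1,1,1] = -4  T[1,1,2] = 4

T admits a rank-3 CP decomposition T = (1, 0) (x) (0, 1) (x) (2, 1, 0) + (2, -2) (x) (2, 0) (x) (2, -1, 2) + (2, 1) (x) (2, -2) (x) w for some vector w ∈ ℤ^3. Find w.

Subtract the known terms from T to get the rank-1 residual R = (2, 1) (x) (2, -2) (x) w, so R[i,j,k] = a[i]·b[j]·w[k]. Pick indices with nonzero a[0]·b[0] = (2)·(2) = 4. Only the fibre through (0,0,·) is needed: R[0,0,:] = T[0,0,:] − Σₗ aₗ[0]bₗ[0]cₗ = [4, 4, 0] − (1)·(0)·(2, 1, 0) − (2)·(2)·(2, -1, 2) = [-4, 8, -8]. Then w[k] = R[0,0,k] / 4 for each k, giving w = [-4, 8, -8] / 4 = (-1, 2, -2).

w = (-1, 2, -2)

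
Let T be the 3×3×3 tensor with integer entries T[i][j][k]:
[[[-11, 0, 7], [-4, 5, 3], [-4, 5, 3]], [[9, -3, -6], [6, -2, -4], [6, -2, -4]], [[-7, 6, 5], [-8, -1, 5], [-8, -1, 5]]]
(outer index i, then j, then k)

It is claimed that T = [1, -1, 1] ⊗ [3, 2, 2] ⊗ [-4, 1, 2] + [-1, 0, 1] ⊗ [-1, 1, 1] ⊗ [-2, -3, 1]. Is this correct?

Reconstruct entry (0,0,0) from the claimed factors: Σₗ aₗ[0]bₗ[0]cₗ[0] = (1)·(3)·(-4) + (-1)·(-1)·(-2) = -14, but T[0,0,0] = -11. The claim is false.

No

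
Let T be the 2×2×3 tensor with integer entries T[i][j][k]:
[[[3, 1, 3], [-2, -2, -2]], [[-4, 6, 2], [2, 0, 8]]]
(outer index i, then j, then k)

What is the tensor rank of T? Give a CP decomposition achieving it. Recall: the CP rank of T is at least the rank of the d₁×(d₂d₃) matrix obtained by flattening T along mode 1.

Lower bound: the mode-3 unfolding of T (rows indexed by k, columns by (i,j) = (0,0), (0,1), (1,0), (1,1)) is [[3, -2, -4, 2], [1, -2, 6, 0], [3, -2, 2, 8]].
There the 3×3 minor on rows k ∈ {0, 1, 2}, columns (i,j) ∈ {(0,0), (0,1), (1,0)} is det [[3, -2, -4], [1, -2, 6], [3, -2, 2]] = -24 ≠ 0, so this unfolding has rank ≥ 3; CP rank is at least every unfolding rank, so rank(T) ≥ 3. (Unfolding ranks only ever bound the CP rank from below — rank(T) can be strictly larger than all of them — so the matching upper bound has to come from an explicit 3-term decomposition.)
Upper bound: T is a sum of 3 rank-1 terms, T = [0, 1] ⊗ [1, 1] ⊗ [-2, 4, 4] + [1, 0] ⊗ [1, -1] ⊗ [4, 0, 4] + [1, 2] ⊗ [1, -2] ⊗ [-1, 1, -1] (one valid choice — decompositions are not unique — normalised so each a, b is primitive with positive first nonzero entry; check it by expanding all entries), so rank(T) ≤ 3.
These bounds meet, so rank(T) = 3.
Check entry T[1,0,1] = 6: (1)·(1)·(4) + (0)·(1)·(0) + (2)·(1)·(1) = 6.

rank(T) = 3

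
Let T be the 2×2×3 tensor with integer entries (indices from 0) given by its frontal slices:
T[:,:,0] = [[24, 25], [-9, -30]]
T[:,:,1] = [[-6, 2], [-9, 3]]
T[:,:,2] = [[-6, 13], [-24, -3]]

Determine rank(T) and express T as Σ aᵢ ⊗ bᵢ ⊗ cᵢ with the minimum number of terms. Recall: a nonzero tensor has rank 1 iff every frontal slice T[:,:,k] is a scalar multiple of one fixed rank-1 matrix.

rank(T) = 2

Lower bound: in the mode-1 unfolding of T (rows indexed by i, columns by (j,k)) the 2×2 minor on rows i ∈ {0, 1}, columns (j,k) ∈ {(0,0), (0,1)} is det [[24, -6], [-9, -9]] = -270 ≠ 0, so that unfolding has rank ≥ 2 and hence rank(T) ≥ 2 (CP rank is at least every unfolding rank, though it can be larger).
Upper bound: with S_k = T[:,:,k], the two rank-1 terms a₁b₁ᵀ, a₂b₂ᵀ are the rank-1 members of the pencil x·S₀ + y·S₁.
det(x·S₀ + y·S₁) is −495·x² + 495·xy = (-495)·(x − y)(x), vanishing at (x:y) = (1:1) and (0:1).
M₁ = S₀ + S₁ = [[18, 27], [-18, -27]] = 9·[1, -1][2, 3]ᵀ and M₂ = S₁ = [[-6, 2], [-9, 3]] = −[2, 3][3, -1]ᵀ, so take a₁ = [1, -1], b₁ = [2, 3], a₂ = [2, 3], b₂ = [3, -1].
Each slice is an integer combination of E₁ = a₁b₁ᵀ and E₂ = a₂b₂ᵀ: S₀ = 9·E₁ + E₂, S₁ = −E₂, S₂ = 3·E₁ − 2·E₂; reading off coefficients, c₁ = [9, 0, 3] and c₂ = [1, -1, -2].
Hence T = [1, -1] ⊗ [2, 3] ⊗ [9, 0, 3] + [2, 3] ⊗ [3, -1] ⊗ [1, -1, -2], so rank(T) ≤ 2.
These bounds meet, so rank(T) = 2.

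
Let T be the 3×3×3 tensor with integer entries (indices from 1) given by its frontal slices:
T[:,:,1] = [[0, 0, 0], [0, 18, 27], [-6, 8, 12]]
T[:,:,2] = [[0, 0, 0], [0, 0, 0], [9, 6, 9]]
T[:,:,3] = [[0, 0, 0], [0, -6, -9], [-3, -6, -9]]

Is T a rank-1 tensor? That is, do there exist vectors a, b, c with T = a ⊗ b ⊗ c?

No

The mode-2 unfolding of T (rows indexed by j, columns by (i,k) = (1,1), (1,2), (1,3), (2,1), (2,2), (2,3), (3,1), (3,2), (3,3)) is [[0, 0, 0, 0, 0, 0, -6, 9, -3], [0, 0, 0, 18, 0, -6, 8, 6, -6], [0, 0, 0, 27, 0, -9, 12, 9, -9]].
There the 2×2 minor on rows j ∈ {1, 2}, columns (i,k) ∈ {(2,1), (3,1)} is det [[0, -6], [18, 8]] = 108 ≠ 0, so this unfolding has rank ≥ 2; CP rank is at least every unfolding rank, so rank(T) ≥ 2.
In particular rank(T) ≥ 2 > 1, so T is not rank-1.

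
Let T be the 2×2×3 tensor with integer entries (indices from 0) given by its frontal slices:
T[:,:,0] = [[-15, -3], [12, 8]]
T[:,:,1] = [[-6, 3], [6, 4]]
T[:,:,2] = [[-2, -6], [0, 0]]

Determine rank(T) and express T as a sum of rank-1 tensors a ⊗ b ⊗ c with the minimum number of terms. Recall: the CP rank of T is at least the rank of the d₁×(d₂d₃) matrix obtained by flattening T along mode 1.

rank(T) = 2

Lower bound: the mode-1 unfolding of T (rows indexed by i, columns by (j,k) = (0,0), (0,1), (0,2), (1,0), (1,1), (1,2)) is [[-15, -6, -2, -3, 3, -6], [12, 6, 0, 8, 4, 0]].
There the 2×2 minor on rows i ∈ {0, 1}, columns (j,k) ∈ {(0,0), (0,1)} is det [[-15, -6], [12, 6]] = -18 ≠ 0, so this unfolding has rank ≥ 2; CP rank is at least every unfolding rank, so rank(T) ≥ 2. (Unfolding ranks only ever bound the CP rank from below — rank(T) can be strictly larger than all of them — so the matching upper bound has to come from an explicit 2-term decomposition.)
Upper bound — finding two terms. Write S_k = T[:,:,k] for the frontal slices: S₀ = [[-15, -3], [12, 8]], S₁ = [[-6, 3], [6, 4]], S₂ = [[-2, -6], [0, 0]].
If T = a₁ ⊗ b₁ ⊗ c₁ + a₂ ⊗ b₂ ⊗ c₂ then each S_k = c₁[k]·a₁b₁ᵀ + c₂[k]·a₂b₂ᵀ. S₀ and S₁ are linearly independent, so a₁b₁ᵀ and a₂b₂ᵀ must span the same plane of matrices: they are the rank-1 matrices of the form x·S₀ + y·S₁.
det(x·S₀ + y·S₁) is −84·x² − 126·xy − 42·y² = (-42)·(x + y)(2·x + y), vanishing at (x:y) = (1:-1) and (1:-2).
M₁ = S₀ − S₁ = [[-9, -6], [6, 4]] = −[3, -2][3, 2]ᵀ and M₂ = S₀ − 2·S₁ = [[-3, -9], [0, 0]] = (-3)·[1, 0][1, 3]ᵀ, so take a₁ = [3, -2], b₁ = [3, 2], a₂ = [1, 0], b₂ = [1, 3].
Each slice is an integer combination of E₁ = a₁b₁ᵀ and E₂ = a₂b₂ᵀ: S₀ = −2·E₁ + 3·E₂, S₁ = −E₁ + 3·E₂, S₂ = −2·E₂; reading off coefficients, c₁ = [-2, -1, 0] and c₂ = [3, 3, -2].
Hence T = [3, -2] ⊗ [3, 2] ⊗ [-2, -1, 0] + [1, 0] ⊗ [1, 3] ⊗ [3, 3, -2], so rank(T) ≤ 2.
These bounds meet, so rank(T) = 2.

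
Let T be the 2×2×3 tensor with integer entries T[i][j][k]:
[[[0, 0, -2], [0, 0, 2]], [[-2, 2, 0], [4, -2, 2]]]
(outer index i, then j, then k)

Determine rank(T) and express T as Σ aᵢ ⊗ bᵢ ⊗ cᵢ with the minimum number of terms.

rank(T) = 3

Lower bound: the mode-3 unfolding of T (rows indexed by k, columns by (i,j) = (0,0), (0,1), (1,0), (1,1)) is [[0, 0, -2, 4], [0, 0, 2, -2], [-2, 2, 0, 2]].
There the 3×3 minor on rows k ∈ {0, 1, 2}, columns (i,j) ∈ {(0,0), (1,0), (1,1)} is det [[0, -2, 4], [0, 2, -2], [-2, 0, 2]] = 8 ≠ 0, so this unfolding has rank ≥ 3; CP rank is at least every unfolding rank, so rank(T) ≥ 3. (Flattening ranks never certify an upper bound on CP rank; for that we must actually write T with 3 rank-1 terms.)
Upper bound: T is a sum of 3 rank-1 terms, T = [0, 1] ⊗ [0, 1] ⊗ [2, 0, 2] + [1, -1] ⊗ [1, -1] ⊗ [4, -4, 2] + [2, -1] ⊗ [1, -1] ⊗ [-2, 2, -2] (written with every a and b primitive with positive leading entry and the scale carried by c; CP decompositions are not unique, and this one is verified by expanding entrywise), so rank(T) ≤ 3.
These bounds meet, so rank(T) = 3.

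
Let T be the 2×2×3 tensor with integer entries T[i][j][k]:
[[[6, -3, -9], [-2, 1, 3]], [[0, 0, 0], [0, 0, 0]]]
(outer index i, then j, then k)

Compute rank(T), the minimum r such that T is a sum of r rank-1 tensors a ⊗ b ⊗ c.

1

Lower bound: T ≠ 0 (e.g. T[0,0,0] = 6), so rank(T) ≥ 1.
Upper bound: if T = a ⊗ b ⊗ c then every fibre of T is a multiple of the corresponding factor, so read the factors off the fibres through the nonzero entry T[0,0,0] = 6.
The mode-1 fibre T[:,0,0] = [6, 0] gives a = (1, 0) (primitive direction); the mode-2 fibre T[0,:,0] = [6, -2] gives b = (3, -1); then c[k] = T[0,0,k] / (a[0]·b[0]) = [6, -3, -9] / 3 = (2, -1, -3).
Expanding (1, 0) ⊗ (3, -1) ⊗ (2, -1, -3) reproduces all 12 entries of T, so T = (1, 0) ⊗ (3, -1) ⊗ (2, -1, -3) and rank(T) ≤ 1.
These bounds meet, so rank(T) = 1.
Check entry T[1,0,1] = 0: (0)·(3)·(-1) = 0.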